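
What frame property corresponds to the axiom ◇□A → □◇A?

Suppose ◇□A→□◇A is valid. Take Rxy, Rxz and set V(A)={w : Ryw}. Then □A at y so ◇□A at x, so □◇A at x, so ◇A at z, giving w with Rzw and Ryw.
The converse is a direct semantic check.
Frame condition: ∀x ∀y ∀z (Rxy ∧ Rxz → ∃w (Ryw ∧ Rzw)).

convergence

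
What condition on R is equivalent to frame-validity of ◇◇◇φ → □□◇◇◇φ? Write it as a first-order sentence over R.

∀x ∀y ∀z ((xR³y ∧ xR²z) → ∃w (y = w ∧ zR³w))

This is a Sahlqvist (Geach-type) schema ◇^3□^0φ → □^2◇^3φ.
First-order correspondent: ∀x ∀y ∀z ((xR³y ∧ xR²z) → ∃w (y = w ∧ zR³w)).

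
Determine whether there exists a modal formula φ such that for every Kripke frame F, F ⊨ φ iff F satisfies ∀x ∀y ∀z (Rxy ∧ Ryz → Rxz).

Yes: it is transitivity, defined by the 4 schema □r → □□r.
Suppose □r→□□r is valid. Take Rxy, Ryz and set V(r)={w : Rxw}. Then □r at x, so □□r at x, so □r at y, so r at z, i.e. Rxz.

Yes — defined by □r → □□r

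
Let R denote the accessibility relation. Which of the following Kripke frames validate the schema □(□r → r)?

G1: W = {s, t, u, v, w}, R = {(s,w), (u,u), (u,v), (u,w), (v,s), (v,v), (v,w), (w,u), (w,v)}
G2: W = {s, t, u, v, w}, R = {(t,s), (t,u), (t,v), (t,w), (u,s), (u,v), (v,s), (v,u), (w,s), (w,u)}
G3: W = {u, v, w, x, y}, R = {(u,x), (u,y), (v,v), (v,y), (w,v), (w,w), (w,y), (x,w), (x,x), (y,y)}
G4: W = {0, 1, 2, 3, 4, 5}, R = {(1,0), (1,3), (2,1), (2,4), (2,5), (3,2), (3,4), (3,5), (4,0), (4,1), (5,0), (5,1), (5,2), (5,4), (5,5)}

The schema corresponds to shift-reflexivity: ∀x ∀y (Rxy → Ryy).
G1: fails — Ruw but not Rww.
G2: fails — Ruv but not Rvv.
G3: holds.
G4: fails — R10 but not R00.
Valid on: G3.

G3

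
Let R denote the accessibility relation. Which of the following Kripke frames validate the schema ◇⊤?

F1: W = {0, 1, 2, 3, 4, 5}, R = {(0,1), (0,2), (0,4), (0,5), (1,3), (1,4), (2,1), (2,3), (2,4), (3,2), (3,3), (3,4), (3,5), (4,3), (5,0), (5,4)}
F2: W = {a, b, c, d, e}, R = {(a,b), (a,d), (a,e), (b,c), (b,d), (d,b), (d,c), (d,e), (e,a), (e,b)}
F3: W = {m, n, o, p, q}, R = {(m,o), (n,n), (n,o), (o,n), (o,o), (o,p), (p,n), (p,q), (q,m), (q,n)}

This is the axiom for seriality; its first-order frame correspondent is ∀x ∃y Rxy.
F1: satisfies the condition.
F2: fails — world c has no successor.
F3: satisfies the condition.

F1, F3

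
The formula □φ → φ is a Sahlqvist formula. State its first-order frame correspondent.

Suppose □φ→φ is valid. At any x set V(φ)={w : Rxw}. Then □φ holds at x, so φ holds at x, i.e. Rxx.

reflexivity: ∀x Rxx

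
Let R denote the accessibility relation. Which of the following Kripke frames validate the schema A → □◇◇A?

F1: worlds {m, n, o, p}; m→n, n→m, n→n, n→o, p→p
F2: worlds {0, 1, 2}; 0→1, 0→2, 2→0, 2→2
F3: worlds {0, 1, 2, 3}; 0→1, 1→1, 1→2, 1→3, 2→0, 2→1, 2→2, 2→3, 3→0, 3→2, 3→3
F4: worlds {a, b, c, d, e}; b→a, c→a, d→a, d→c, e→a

This is the axiom for a generalized confluence (Geach) condition; its first-order frame correspondent is ∀x ∀z (xRz → ∃w (x = w ∧ zR²w)).
F1: fails — nRo but no w with n=w and oR²w.
F2: fails — 0R1 but no w with 0=w and 1R²w.
F3: satisfies the condition.
F4: fails — bRa but no w with b=w and aR²w.

F3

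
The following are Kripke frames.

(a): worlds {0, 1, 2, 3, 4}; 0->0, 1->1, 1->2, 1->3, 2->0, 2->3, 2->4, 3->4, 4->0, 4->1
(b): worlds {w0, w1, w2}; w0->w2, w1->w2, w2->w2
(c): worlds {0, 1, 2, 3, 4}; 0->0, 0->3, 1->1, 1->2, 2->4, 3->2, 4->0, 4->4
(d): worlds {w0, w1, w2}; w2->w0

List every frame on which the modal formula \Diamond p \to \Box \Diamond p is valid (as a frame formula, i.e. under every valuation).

This is the axiom for the Euclidean property; its first-order frame correspondent is \forall x \forall y \forall z (Rxy \wedge Rxz \to Ryz).
(a): fails — R12 and R12 but not R22.
(b): condition met.
(c): fails — R03 and R00 but not R30.
(d): fails — Rw2w0 and Rw2w0 but not Rw0w0.
Valid on: (b).

(b)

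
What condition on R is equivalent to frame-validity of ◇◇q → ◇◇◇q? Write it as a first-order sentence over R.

∀x ∀y (xR²y → ∃w (y = w ∧ xR³w))

This is a Sahlqvist (Geach-type) schema ◇^2□^0q → □^0◇^3q.
Minimal-valuation argument: fix x; take any y with xR^2y and any z with xR^0z. Set V(q) to the set of worlds R-reachable from y in exactly 0 steps. Then □^0q holds at y, so the antecedent holds at x; validity forces ◇^3q at z, giving a w with zR^3w and yR^0w.
First-order correspondent: ∀x ∀y (xR²y → ∃w (y = w ∧ xR³w)).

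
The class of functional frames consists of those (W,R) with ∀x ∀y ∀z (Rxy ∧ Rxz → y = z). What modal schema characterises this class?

The condition is partial functionality. The CD schema ◇r → □r defines it.

◇r → □r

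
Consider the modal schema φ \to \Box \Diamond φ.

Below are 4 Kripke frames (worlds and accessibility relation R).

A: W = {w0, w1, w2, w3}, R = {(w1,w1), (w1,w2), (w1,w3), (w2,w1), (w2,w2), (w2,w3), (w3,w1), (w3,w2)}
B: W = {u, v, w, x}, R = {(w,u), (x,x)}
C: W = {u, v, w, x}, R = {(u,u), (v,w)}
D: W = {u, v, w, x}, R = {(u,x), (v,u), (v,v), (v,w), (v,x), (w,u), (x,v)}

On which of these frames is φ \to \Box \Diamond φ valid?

A

This is the axiom for symmetry; its first-order frame correspondent is \forall x \forall y (Rxy \to Ryx).
A: holds.
B: fails — Rwu but not Ruw.
C: fails — Rvw but not Rwv.
D: fails — Rwu but not Ruw.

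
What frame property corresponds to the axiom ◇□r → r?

This schema is equivalent to the B axiom r → □◇r.
It corresponds to symmetry: ∀x ∀y (Rxy → Ryx).

symmetry: ∀x ∀y (Rxy → Ryx)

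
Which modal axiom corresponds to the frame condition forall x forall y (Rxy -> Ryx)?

ψ → □◇ψ

This is symmetry; the standard corresponding axiom is B: ψ → □◇ψ.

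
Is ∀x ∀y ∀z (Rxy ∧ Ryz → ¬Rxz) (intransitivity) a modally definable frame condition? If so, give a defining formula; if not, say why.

If a class were modally definable it would be closed under surjective bounded morphisms (Goldblatt–Thomason).
The 3-cycle (worlds a,b,c with a→b→c→a) is intransitive. Mapping every world to a single reflexive point • is a surjective bounded morphism; the reflexive point is not intransitive (R••∧R•• but R••).
Hence intransitivity is not modally definable.

No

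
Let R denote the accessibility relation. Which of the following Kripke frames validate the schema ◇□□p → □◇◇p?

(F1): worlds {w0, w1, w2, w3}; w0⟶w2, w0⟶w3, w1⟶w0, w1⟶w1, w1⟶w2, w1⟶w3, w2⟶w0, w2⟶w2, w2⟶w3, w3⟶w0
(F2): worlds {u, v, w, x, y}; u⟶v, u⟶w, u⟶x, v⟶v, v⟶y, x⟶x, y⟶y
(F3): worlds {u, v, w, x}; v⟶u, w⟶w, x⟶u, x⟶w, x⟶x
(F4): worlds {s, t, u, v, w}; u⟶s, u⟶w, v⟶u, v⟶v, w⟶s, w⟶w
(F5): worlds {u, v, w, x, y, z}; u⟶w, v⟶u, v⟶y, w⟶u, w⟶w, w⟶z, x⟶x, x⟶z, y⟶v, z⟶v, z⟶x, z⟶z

(F1), (F5)

The schema corresponds to a generalized confluence (Geach) condition: ∀x ∀y ∀z ((xRy ∧ xRz) → ∃w (yR²w ∧ zR²w)).
(F1): holds.
(F2): fails — uRv, uRw but no t with vR²t and wR²t.
(F3): fails — vRu, vRu but no t with uR²t and uR²t.
(F4): fails — uRs, uRs but no w* with sR²w* and sR²w*.
(F5): holds.
Valid on: (F1), (F5).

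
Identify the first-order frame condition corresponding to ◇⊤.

seriality

◇⊤ holds at w iff w has a successor, so frame-validity of ◇⊤ is exactly seriality. Equivalently via □A → ◇A:
Suppose □A→◇A is valid. At any x set V(A)=W. Then □A at x, so ◇A at x, so x has a successor.
Conversely, any frame satisfying ∀x ∃y Rxy validates the schema.
So the correspondent is seriality.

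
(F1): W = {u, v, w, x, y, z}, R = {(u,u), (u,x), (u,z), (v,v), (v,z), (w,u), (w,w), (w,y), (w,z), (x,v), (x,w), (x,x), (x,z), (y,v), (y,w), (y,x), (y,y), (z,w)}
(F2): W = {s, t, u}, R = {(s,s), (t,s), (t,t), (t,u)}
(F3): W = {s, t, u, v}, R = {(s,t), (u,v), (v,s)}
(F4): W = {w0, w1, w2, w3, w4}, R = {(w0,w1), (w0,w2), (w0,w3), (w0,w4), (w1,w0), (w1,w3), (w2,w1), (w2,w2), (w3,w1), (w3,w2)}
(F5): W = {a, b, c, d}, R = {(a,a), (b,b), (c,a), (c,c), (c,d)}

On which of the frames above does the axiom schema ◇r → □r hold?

The schema corresponds to partial functionality: ∀x ∀y ∀z (Rxy ∧ Rxz → y = z).
(F1): fails — u sees both u and x.
(F2): fails — t sees both s and t.
(F3): holds.
(F4): fails — w0 sees both w1 and w2.
(F5): fails — c sees both a and c.
Valid on: (F3).

(F3)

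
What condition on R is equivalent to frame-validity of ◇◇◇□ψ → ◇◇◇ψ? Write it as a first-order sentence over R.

∀x ∀y (xR³y → ∃w (yRw ∧ xR³w))

This is a Sahlqvist (Geach-type) schema ◇^3□^1ψ → □^0◇^3ψ.
First-order correspondent: ∀x ∀y (xR³y → ∃w (yRw ∧ xR³w)).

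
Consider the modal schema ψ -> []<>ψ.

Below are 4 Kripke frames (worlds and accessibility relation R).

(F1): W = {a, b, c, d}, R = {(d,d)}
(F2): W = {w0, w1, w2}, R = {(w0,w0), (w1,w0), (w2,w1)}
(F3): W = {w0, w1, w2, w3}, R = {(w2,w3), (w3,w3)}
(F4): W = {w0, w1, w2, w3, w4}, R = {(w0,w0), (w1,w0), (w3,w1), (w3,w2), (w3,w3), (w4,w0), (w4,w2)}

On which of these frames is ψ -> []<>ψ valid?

Frame correspondent (Sahlqvist): forall x forall y (Rxy -> Ryx) — i.e. symmetry.
(F1): satisfies the condition.
(F2): fails — Rw1w0 but not Rw0w1.
(F3): fails — Rw2w3 but not Rw3w2.
(F4): fails — Rw1w0 but not Rw0w1.

(F1)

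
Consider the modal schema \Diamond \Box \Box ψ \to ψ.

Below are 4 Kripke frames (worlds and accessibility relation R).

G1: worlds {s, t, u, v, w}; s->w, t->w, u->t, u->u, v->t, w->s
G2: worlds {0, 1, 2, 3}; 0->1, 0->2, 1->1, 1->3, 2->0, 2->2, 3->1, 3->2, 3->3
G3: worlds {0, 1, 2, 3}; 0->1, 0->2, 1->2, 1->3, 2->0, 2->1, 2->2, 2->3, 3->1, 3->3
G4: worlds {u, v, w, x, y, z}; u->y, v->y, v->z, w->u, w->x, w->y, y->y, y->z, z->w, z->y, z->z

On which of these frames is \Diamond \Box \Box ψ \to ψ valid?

G3

Frame correspondent (Sahlqvist): \forall x \forall y (xRy \to \exists w (y R^2 w \wedge x = w)) — i.e. a generalized confluence (Geach) condition.
G1: fails — sRw but no w* with wR²w* and s=w*.
G2: fails — 0R1 but no w with 1R²w and 0=w.
G3: satisfies the condition.
G4: fails — uRy but no t with yR²t and u=t.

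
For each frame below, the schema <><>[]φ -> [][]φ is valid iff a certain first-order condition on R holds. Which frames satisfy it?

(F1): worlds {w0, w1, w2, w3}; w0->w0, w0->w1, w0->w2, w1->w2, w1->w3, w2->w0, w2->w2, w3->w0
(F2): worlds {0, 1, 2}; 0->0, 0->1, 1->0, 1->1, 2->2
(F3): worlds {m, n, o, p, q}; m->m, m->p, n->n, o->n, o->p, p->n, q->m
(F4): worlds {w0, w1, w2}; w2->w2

This is the axiom for a generalized confluence (Geach) condition; its first-order frame correspondent is forall x forall y forall z ((x R^2 y & x R^2 z) -> exists w (yRw & z = w)).
(F1): fails — w0R²w0, w0R²w3 but no w with w0Rw and w3=w.
(F2): satisfies the condition.
(F3): fails — mR²m, mR²n but no w with mRw and n=w.
(F4): satisfies the condition.
Valid on: (F2), (F4).

(F2), (F4)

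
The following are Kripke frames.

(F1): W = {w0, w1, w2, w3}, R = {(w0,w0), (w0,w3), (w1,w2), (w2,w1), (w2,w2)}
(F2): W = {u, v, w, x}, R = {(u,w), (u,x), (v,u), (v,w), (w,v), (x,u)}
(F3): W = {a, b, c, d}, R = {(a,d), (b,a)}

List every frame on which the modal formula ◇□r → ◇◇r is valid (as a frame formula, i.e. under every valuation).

Frame correspondent (Sahlqvist): ∀x ∀y (xRy → ∃w (yRw ∧ xR²w)) — i.e. a generalized confluence (Geach) condition.
(F1): fails — w0Rw3 but no w with w3Rw and w0R²w.
(F2): ✓.
(F3): fails — aRd but no w with dRw and aR²w.

(F2)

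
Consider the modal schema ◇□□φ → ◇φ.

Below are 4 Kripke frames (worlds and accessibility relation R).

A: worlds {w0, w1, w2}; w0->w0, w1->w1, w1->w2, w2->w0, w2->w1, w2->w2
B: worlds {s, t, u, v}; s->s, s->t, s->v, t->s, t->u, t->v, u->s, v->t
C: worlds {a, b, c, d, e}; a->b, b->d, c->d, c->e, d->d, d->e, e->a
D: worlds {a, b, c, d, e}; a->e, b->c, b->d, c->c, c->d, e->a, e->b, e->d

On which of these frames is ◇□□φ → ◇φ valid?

The schema corresponds to a generalized confluence (Geach) condition: ∀x ∀y (xRy → ∃w (yR²w ∧ xRw)).
A: ✓.
B: ✓.
C: fails — aRb but no w with bR²w and aRw.
D: fails — bRd but no w with dR²w and bRw.
Valid on: A, B.

A, B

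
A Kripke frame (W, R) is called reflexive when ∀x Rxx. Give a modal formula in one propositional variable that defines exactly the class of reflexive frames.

The condition is reflexivity. The T schema □ψ → ψ defines it.
Suppose □ψ→ψ is valid. At any x set V(ψ)={w : Rxw}. Then □ψ holds at x, so ψ holds at x, i.e. Rxx.

□ψ → ψ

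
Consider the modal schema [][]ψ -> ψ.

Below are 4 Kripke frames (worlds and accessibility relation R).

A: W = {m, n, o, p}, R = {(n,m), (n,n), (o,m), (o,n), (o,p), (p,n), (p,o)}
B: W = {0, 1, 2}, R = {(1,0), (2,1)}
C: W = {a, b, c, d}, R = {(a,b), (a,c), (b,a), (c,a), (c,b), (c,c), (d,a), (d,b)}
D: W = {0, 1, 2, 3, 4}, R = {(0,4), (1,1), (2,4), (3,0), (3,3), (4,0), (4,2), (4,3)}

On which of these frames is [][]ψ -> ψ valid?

D

This is the axiom for a generalized confluence (Geach) condition; its first-order frame correspondent is forall x exists w (x R^2 w & x = w).
A: fails — at m but no w with mR²w and m=w.
B: fails — at 0 but no w with 0R²w and 0=w.
C: fails — at d but no w with dR²w and d=w.
D: ✓.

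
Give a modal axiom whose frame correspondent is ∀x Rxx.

□ψ → ψ

The condition is reflexivity. The T schema □ψ → ψ defines it.
Suppose □ψ→ψ is valid. At any x set V(ψ)={w : Rxw}. Then □ψ holds at x, so ψ holds at x, i.e. Rxx.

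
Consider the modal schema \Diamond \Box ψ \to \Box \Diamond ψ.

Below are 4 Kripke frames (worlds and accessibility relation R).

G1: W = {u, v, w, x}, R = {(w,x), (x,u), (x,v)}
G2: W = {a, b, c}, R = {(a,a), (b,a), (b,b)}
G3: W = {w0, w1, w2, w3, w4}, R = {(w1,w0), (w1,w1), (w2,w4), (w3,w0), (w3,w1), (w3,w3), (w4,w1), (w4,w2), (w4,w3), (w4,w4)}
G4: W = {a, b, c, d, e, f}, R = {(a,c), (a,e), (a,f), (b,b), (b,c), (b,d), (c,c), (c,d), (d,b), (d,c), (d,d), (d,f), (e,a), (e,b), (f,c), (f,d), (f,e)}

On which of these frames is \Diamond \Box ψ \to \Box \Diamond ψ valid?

G2

The schema corresponds to convergence: \forall x \forall y \forall z (Rxy \wedge Rxz \to \exists w (Ryw \wedge Rzw)).
G1: fails — Rxu and Rxu but u and u have no common successor.
G2: satisfies the condition.
G3: fails — Rw1w1 and Rw1w0 but w1 and w0 have no common successor.
G4: fails — Rae and Rac but e and c have no common successor.
Valid on: G2.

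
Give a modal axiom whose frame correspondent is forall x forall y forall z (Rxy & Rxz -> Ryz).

◇p → □◇p

The condition is the Euclidean property. The 5 schema ◇p → □◇p defines it.
Suppose ◇p→□◇p is valid. Take Rxy, Rxz and set V(p)={y}. Then ◇p at x, so □◇p at x, so ◇p at z, so some w with Rzw has p; w=y, i.e. Rzy. By symmetry of the argument, Ryz.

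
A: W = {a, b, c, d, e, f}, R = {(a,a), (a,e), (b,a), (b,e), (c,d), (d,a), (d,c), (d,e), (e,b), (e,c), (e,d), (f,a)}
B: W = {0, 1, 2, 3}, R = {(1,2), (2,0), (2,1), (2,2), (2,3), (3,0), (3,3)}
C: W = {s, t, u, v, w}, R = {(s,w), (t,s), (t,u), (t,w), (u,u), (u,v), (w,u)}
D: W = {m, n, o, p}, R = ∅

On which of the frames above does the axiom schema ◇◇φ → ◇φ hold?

The schema corresponds to transitivity: ∀x ∀y ∀z (Rxy ∧ Ryz → Rxz).
A: fails — Reb and Rba but not Rea.
B: fails — R12 and R23 but not R13.
C: fails — Rwu and Ruv but not Rwv.
D: condition met.
Valid on: D.

D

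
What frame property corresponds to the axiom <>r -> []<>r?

the Euclidean property

Suppose ◇r→□◇r is valid. Take Rxy, Rxz and set V(r)={y}. Then ◇r at x, so □◇r at x, so ◇r at z, so some w with Rzw has r; w=y, i.e. Rzy. By symmetry of the argument, Ryz.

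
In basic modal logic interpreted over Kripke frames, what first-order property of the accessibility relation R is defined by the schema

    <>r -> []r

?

Suppose ◇r→□r is valid. Take Rxy, Rxz and set V(r)={y}. Then ◇r at x, so □r at x, so r at z, i.e. z=y.

partial functionality: forall x forall y forall z (Rxy & Rxz -> y = z)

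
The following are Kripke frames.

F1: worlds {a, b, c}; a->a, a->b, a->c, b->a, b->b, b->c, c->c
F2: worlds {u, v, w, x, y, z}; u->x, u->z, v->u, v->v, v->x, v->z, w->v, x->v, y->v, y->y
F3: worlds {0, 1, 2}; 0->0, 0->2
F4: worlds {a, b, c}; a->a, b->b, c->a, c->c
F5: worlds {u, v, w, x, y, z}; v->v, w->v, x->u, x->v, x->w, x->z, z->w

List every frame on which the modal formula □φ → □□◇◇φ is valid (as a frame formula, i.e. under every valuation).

The schema corresponds to a generalized confluence (Geach) condition: ∀x ∀z (xR²z → ∃w (xRw ∧ zR²w)).
F1: satisfies the condition.
F2: fails — vR²z but no t with vRt and zR²t.
F3: fails — 0R²2 but no w with 0Rw and 2R²w.
F4: satisfies the condition.
F5: fails — zR²v but no t with zRt and vR²t.
Valid on: F1, F4.

F1, F4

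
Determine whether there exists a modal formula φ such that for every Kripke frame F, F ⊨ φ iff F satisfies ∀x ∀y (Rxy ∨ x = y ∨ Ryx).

Modal frame validity is preserved under disjoint unions.
Take 4 disjoint single-world reflexive frames: each is trivially connected, but their disjoint union has 4 worlds with no edge between distinct components, so it is not connected.
So the class is not modally definable.

Not modally definable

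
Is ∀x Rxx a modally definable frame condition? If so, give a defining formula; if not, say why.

Yes — defined by □p → p

Yes: it is reflexivity, defined by the T schema □p → p.
Suppose □p→p is valid. At any x set V(p)={w : Rxw}. Then □p holds at x, so p holds at x, i.e. Rxx.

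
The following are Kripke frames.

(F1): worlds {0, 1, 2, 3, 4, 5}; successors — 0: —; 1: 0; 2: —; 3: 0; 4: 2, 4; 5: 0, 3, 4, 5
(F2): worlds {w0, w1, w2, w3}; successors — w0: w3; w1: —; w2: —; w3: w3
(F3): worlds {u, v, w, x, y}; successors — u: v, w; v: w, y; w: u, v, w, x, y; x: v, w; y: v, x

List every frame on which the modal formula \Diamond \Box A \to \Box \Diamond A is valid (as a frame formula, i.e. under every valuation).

This is the axiom for convergence; its first-order frame correspondent is \forall x \forall y \forall z (Rxy \wedge Rxz \to \exists w (Ryw \wedge Rzw)).
(F1): fails — R10 and R10 but 0 and 0 have no common successor.
(F2): holds.
(F3): fails — Rwy and Rwv but y and v have no common successor.

(F2)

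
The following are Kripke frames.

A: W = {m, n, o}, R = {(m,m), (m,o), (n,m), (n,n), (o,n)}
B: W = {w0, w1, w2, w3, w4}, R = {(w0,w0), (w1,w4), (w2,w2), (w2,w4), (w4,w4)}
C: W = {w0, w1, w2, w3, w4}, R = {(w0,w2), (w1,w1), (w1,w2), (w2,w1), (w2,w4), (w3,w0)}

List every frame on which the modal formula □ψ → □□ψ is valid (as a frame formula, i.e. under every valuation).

Frame correspondent (Sahlqvist): ∀x ∀y ∀z (Rxy ∧ Ryz → Rxz) — i.e. transitivity.
A: fails — Ron and Rnm but not Rom.
B: ✓.
C: fails — Rw1w2 and Rw2w4 but not Rw1w4.
Valid on: B.

B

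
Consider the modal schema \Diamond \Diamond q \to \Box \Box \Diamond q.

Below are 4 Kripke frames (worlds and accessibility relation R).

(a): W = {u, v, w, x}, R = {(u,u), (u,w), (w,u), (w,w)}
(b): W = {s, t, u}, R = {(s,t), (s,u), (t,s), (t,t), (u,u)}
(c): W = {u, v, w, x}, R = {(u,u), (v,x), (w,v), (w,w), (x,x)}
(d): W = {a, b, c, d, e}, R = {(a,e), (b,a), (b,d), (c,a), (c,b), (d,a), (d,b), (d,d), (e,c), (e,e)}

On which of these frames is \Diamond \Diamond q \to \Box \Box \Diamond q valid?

(a)

Frame correspondent (Sahlqvist): \forall x \forall y \forall z ((x R^2 y \wedge x R^2 z) \to \exists w (y = w \wedge zRw)) — i.e. a generalized confluence (Geach) condition.
(a): ✓.
(b): fails — sR²s, sR²s but no w with s=w and sRw.
(c): fails — wR²v, wR²v but no t with v=t and vRt.
(d): fails — aR²c, aR²c but no w with c=w and cRw.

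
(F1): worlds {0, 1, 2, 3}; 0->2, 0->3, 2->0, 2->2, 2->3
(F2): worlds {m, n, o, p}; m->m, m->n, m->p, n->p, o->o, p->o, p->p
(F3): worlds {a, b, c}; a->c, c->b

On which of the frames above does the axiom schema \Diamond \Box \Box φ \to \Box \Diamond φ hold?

(F2)

This is the axiom for a generalized confluence (Geach) condition; its first-order frame correspondent is \forall x \forall y \forall z ((xRy \wedge xRz) \to \exists w (y R^2 w \wedge zRw)).
(F1): fails — 0R2, 0R3 but no w with 2R²w and 3Rw.
(F2): ✓.
(F3): fails — aRc, aRc but no w with cR²w and cRw.
Valid on: (F2).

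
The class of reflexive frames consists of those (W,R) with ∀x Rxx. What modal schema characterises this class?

□q → q

A defining formula is □q → q (the T axiom).
Suppose □q→q is valid. At any x set V(q)={w : Rxw}. Then □q holds at x, so q holds at x, i.e. Rxx.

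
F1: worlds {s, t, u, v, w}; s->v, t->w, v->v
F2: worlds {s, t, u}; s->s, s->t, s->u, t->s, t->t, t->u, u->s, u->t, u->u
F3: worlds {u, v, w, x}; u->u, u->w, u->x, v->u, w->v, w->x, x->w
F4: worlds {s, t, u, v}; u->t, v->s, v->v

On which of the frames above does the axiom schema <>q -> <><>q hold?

This is the axiom for a generalized confluence (Geach) condition; its first-order frame correspondent is forall x forall y (xRy -> exists w (y = w & x R^2 w)).
F1: fails — tRw but no w* with w=w* and tR²w*.
F2: holds.
F3: fails — wRv but no t with v=t and wR²t.
F4: fails — uRt but no w with t=w and uR²w.

F2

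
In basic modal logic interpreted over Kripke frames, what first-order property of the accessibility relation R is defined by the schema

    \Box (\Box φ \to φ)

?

Suppose □(□φ→φ) is valid. Take Rxy and set V(φ)={w : Ryw}. Then at y, □φ holds; since □(□φ→φ) at x, □φ→φ at y, so φ at y, i.e. Ryy.

Shift-reflexivity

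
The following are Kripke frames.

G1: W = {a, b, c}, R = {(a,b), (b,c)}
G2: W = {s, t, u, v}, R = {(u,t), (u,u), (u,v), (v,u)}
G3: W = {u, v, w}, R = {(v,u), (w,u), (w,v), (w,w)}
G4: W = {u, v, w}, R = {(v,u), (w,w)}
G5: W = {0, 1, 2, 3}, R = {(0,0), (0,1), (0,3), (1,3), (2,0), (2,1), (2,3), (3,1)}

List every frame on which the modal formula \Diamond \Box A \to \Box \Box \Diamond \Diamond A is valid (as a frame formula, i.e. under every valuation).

G4

This is the axiom for a generalized confluence (Geach) condition; its first-order frame correspondent is \forall x \forall y \forall z ((xRy \wedge x R^2 z) \to \exists w (yRw \wedge z R^2 w)).
G1: fails — aRb, aR²c but no w with bRw and cR²w.
G2: fails — uRt, uR²t but no w with tRw and tR²w.
G3: fails — wRu, wR²u but no t with uRt and uR²t.
G4: ✓.
G5: fails — 0R1, 0R²1 but no w with 1Rw and 1R²w.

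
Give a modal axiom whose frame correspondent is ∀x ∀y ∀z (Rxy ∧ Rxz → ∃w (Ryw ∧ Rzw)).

This is convergence; the standard corresponding axiom is .2: ◇□r → □◇r.
Suppose ◇□r→□◇r is valid. Take Rxy, Rxz and set V(r)={w : Ryw}. Then □r at y so ◇□r at x, so □◇r at x, so ◇r at z, giving w with Rzw and Ryw.

◇□r → □◇r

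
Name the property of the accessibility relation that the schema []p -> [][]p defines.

transitivity: forall x forall y forall z (Rxy & Ryz -> Rxz)

Suppose □p→□□p is valid. Take Rxy, Ryz and set V(p)={w : Rxw}. Then □p at x, so □□p at x, so □p at y, so p at z, i.e. Rxz.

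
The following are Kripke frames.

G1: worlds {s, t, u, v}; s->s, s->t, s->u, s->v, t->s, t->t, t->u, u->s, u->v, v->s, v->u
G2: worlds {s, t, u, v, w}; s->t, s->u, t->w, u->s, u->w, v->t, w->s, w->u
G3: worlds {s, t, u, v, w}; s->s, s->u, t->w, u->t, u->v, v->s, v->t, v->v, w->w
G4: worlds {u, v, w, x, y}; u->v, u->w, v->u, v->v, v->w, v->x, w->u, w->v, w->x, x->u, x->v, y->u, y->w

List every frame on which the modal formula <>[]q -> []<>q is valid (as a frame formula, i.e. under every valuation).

Frame correspondent (Sahlqvist): forall x forall y forall z (Rxy & Rxz -> exists w (Ryw & Rzw)) — i.e. convergence.
G1: holds.
G2: fails — Rwu and Rws but u and s have no common successor.
G3: fails — Rsu and Rss but u and s have no common successor.
G4: holds.

G1, G4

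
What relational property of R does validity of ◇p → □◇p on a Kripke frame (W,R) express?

the Euclidean property: ∀x ∀y ∀z (Rxy ∧ Rxz → Ryz)

Suppose ◇p→□◇p is valid. Take Rxy, Rxz and set V(p)={y}. Then ◇p at x, so □◇p at x, so ◇p at z, so some w with Rzw has p; w=y, i.e. Rzy. By symmetry of the argument, Ryz.
Conversely, any frame satisfying ∀x ∀y ∀z (Rxy ∧ Rxz → Ryz) validates the schema.
Frame condition: ∀x ∀y ∀z (Rxy ∧ Rxz → Ryz).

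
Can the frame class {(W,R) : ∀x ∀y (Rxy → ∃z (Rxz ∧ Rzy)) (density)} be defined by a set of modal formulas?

Definable; □□p → □p defines it

The condition is density. A defining modal formula is □□p → □p.
Suppose □□p→□p is valid. Take Rxy and set V(p)={w : xR²w}. Then □□p at x, so □p at x, so p at y, i.e. ∃z(Rxz∧Rzy).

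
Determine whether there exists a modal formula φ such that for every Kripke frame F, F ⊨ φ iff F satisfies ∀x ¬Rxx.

If a class were modally definable it would be closed under surjective bounded morphisms (Goldblatt–Thomason).
The 3-cycle (worlds s,t,u with s→t→u→s) is irreflexive, and the map sending every world to a single reflexive point • is a surjective bounded morphism (forth: every edge maps to (•,•); back: every world has a successor). So any modal formula valid on the 3-cycle is also valid on the reflexive point, which is not irreflexive.
So the class is not modally definable.

Not definable by any modal formula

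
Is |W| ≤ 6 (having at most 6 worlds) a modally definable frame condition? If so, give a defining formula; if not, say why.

No

Modal frame validity is preserved under disjoint unions.
Any modal formula valid on each of 7 disjoint one-world frames is valid on their disjoint union (validity is preserved under disjoint unions). Each one-world frame has |W|=1≤6, but the union has |W|=7.
So no modal formula (or set of formulas) defines exactly the |W|≤6 frames.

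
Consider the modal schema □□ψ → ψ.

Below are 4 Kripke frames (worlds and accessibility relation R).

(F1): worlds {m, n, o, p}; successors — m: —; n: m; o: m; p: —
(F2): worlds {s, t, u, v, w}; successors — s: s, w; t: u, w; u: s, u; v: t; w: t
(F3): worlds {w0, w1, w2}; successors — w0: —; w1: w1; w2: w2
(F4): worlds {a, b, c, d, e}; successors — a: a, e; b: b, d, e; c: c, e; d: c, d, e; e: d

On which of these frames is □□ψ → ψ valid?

(F4)

This is the axiom for a generalized confluence (Geach) condition; its first-order frame correspondent is ∀x ∃w (xR²w ∧ x = w).
(F1): fails — at m but no w with mR²w and m=w.
(F2): fails — at v but no w* with vR²w* and v=w*.
(F3): fails — at w0 but no w with w0R²w and w0=w.
(F4): satisfies the condition.
Valid on: (F4).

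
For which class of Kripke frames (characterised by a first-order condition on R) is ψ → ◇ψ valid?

This is frame-equivalent to □ψ → ψ (substitute ¬ψ for ψ and contrapose).
Suppose □ψ→ψ is valid. At any x set V(ψ)={w : Rxw}. Then □ψ holds at x, so ψ holds at x, i.e. Rxx.
Conversely, any frame satisfying ∀x Rxx validates the schema.
So the correspondent is reflexivity.

reflexivity: ∀x Rxx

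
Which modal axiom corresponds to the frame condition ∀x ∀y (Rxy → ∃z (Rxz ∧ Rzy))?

A defining formula is □□ψ → □ψ (the C4 axiom).
Suppose □□ψ→□ψ is valid. Take Rxy and set V(ψ)={w : xR²w}. Then □□ψ at x, so □ψ at x, so ψ at y, i.e. ∃z(Rxz∧Rzy).

□□ψ → □ψ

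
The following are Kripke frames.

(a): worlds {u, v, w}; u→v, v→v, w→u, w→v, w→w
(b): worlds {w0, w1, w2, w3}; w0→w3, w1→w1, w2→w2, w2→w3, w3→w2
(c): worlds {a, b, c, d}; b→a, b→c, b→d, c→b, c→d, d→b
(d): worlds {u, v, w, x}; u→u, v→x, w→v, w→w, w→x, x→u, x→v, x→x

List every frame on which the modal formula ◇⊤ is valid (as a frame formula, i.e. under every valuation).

(a), (b), (d)

Frame correspondent (Sahlqvist): ∀x ∃y Rxy — i.e. seriality.
(a): ✓.
(b): ✓.
(c): fails — world a has no successor.
(d): ✓.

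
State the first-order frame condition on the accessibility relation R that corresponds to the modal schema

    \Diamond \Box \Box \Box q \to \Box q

\forall x \forall y \forall z ((xRy \wedge xRz) \to \exists w (y R^3 w \wedge z = w))

This is a Sahlqvist (Geach-type) schema ◇^1□^3q → □^1◇^0q.
Minimal-valuation argument: fix x; take any y with xR^1y and any z with xR^1z. Set V(q) to the set of worlds R-reachable from y in exactly 3 steps. Then □^3q holds at y, so the antecedent holds at x; validity forces ◇^0q at z, giving a w with zR^0w and yR^3w.
First-order correspondent: \forall x \forall y \forall z ((xRy \wedge xRz) \to \exists w (y R^3 w \wedge z = w)).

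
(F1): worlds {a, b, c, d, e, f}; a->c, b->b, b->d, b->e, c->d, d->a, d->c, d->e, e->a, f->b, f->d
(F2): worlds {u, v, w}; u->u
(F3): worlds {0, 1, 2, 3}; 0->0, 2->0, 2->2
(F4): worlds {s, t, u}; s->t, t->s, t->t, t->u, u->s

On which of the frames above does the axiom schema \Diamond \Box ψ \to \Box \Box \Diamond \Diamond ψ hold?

(F2), (F3)

The schema corresponds to a generalized confluence (Geach) condition: \forall x \forall y \forall z ((xRy \wedge x R^2 z) \to \exists w (yRw \wedge z R^2 w)).
(F1): fails — bRb, bR²e but no w with bRw and eR²w.
(F2): satisfies the condition.
(F3): satisfies the condition.
(F4): fails — tRu, tR²u but no w with uRw and uR²w.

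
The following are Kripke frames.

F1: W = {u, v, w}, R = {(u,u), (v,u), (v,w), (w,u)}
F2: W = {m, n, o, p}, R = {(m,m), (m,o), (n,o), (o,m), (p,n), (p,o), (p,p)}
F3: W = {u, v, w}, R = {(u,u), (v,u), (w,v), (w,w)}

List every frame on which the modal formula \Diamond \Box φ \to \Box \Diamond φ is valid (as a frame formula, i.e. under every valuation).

Frame correspondent (Sahlqvist): \forall x \forall y \forall z (Rxy \wedge Rxz \to \exists w (Ryw \wedge Rzw)) — i.e. convergence.
F1: satisfies the condition.
F2: fails — Rpn and Rpo but n and o have no common successor.
F3: fails — Rww and Rwv but w and v have no common successor.

F1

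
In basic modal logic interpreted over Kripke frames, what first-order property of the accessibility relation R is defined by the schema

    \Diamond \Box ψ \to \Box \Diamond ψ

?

Suppose ◇□ψ→□◇ψ is valid. Take Rxy, Rxz and set V(ψ)={w : Ryw}. Then □ψ at y so ◇□ψ at x, so □◇ψ at x, so ◇ψ at z, giving w with Rzw and Ryw.

convergence: \forall x \forall y \forall z (Rxy \wedge Rxz \to \exists w (Ryw \wedge Rzw))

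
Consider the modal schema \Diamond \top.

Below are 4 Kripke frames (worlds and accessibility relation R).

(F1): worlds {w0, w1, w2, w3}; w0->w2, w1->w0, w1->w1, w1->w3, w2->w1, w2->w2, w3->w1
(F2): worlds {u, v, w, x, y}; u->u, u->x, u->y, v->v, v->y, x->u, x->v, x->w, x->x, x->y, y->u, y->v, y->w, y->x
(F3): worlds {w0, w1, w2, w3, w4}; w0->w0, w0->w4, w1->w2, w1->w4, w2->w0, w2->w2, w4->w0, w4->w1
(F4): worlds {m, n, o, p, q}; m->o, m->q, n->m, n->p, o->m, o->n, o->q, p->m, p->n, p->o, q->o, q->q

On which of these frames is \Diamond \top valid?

The schema corresponds to seriality: \forall x \exists y Rxy.
(F1): ✓.
(F2): fails — world w has no successor.
(F3): fails — world w3 has no successor.
(F4): ✓.

(F1), (F4)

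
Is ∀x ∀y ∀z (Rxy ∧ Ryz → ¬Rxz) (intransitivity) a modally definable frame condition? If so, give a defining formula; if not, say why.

No

Any modally definable frame class is closed under surjective bounded morphisms.
The 7-cycle (worlds s,t,u,v,w,x,y with s→t→u→v→w→x→y→s) is intransitive. Mapping every world to a single reflexive point • is a surjective bounded morphism; the reflexive point is not intransitive (R••∧R•• but R••).
So no modal formula (or set of formulas) defines exactly the intransitive frames.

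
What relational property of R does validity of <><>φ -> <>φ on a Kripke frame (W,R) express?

Replacing φ by ¬φ and contraposing gives the equivalent schema □φ → □□φ.
Suppose □φ→□□φ is valid. Take Rxy, Ryz and set V(φ)={w : Rxw}. Then □φ at x, so □□φ at x, so □φ at y, so φ at z, i.e. Rxz.

transitivity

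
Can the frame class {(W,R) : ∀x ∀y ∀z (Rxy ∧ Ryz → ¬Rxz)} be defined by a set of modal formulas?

Not modally definable

Modal frame validity is preserved under surjective bounded morphisms.
The 5-cycle (worlds a,b,c,d,e with a→b→c→d→e→a) is intransitive. Mapping every world to a single reflexive point • is a surjective bounded morphism; the reflexive point is not intransitive (R••∧R•• but R••).
So no modal formula (or set of formulas) defines exactly the intransitive frames.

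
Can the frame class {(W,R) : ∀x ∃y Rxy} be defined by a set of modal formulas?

Yes, by □q → ◇q

This is a Sahlqvist condition; the D axiom □q → ◇q defines it.
Suppose □q→◇q is valid. At any x set V(q)=W. Then □q at x, so ◇q at x, so x has a successor.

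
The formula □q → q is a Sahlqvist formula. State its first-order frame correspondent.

reflexivity: ∀x Rxx

This is the T axiom.
It corresponds to reflexivity: ∀x Rxx.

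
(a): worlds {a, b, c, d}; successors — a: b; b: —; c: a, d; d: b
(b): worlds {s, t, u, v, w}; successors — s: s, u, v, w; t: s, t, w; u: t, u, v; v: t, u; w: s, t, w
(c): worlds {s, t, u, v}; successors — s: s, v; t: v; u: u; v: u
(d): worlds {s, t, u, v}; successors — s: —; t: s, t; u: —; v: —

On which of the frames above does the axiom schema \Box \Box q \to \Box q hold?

(b), (d)

The schema corresponds to density: \forall x \forall y (Rxy \to \exists z (Rxz \wedge Rzy)).
(a): fails — Rdb but no z with Rdz and Rzb.
(b): condition met.
(c): fails — Rtv but no z with Rtz and Rzv.
(d): condition met.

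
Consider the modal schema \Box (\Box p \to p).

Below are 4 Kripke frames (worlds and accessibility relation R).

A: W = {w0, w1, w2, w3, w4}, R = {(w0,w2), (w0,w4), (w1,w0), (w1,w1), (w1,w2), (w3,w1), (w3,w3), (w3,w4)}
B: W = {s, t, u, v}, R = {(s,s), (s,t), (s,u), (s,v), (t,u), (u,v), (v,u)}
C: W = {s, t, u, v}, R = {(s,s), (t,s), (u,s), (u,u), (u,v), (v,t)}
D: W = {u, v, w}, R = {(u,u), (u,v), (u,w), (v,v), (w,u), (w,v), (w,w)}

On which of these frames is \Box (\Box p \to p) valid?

Frame correspondent (Sahlqvist): \forall x \forall y (Rxy \to Ryy) — i.e. shift-reflexivity.
A: fails — Rw1w2 but not Rw2w2.
B: fails — Ruv but not Rvv.
C: fails — Ruv but not Rvv.
D: holds.

D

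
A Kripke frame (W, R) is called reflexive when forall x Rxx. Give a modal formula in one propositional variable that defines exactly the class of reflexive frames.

□s → s

The condition is reflexivity. The T schema □s → s defines it.
Suppose □s→s is valid. At any x set V(s)={w : Rxw}. Then □s holds at x, so s holds at x, i.e. Rxx.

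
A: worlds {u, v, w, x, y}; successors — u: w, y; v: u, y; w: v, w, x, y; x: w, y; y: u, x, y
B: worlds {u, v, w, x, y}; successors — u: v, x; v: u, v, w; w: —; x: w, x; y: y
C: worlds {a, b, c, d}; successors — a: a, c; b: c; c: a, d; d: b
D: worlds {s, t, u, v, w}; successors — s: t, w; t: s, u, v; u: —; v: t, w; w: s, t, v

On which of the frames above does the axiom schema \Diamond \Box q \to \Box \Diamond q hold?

This is the axiom for convergence; its first-order frame correspondent is \forall x \forall y \forall z (Rxy \wedge Rxz \to \exists w (Ryw \wedge Rzw)).
A: satisfies the condition.
B: fails — Rvv and Rvw but v and w have no common successor.
C: fails — Rcd and Rca but d and a have no common successor.
D: fails — Rtv and Rtu but v and u have no common successor.
Valid on: A.

A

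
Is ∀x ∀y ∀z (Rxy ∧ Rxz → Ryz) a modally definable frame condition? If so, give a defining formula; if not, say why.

This is a Sahlqvist condition; the 5 axiom ◇q → □◇q defines it.
Suppose ◇q→□◇q is valid. Take Rxy, Rxz and set V(q)={y}. Then ◇q at x, so □◇q at x, so ◇q at z, so some w with Rzw has q; w=y, i.e. Rzy. By symmetry of the argument, Ryz.

Definable; ◇q → □◇q defines it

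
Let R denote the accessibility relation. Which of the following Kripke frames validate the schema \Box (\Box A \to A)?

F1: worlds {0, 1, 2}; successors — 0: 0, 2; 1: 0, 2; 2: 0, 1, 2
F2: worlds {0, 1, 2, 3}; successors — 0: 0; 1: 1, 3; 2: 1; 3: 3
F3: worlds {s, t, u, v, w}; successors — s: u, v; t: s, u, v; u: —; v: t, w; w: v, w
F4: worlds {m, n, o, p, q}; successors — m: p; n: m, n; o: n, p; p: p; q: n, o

This is the axiom for shift-reflexivity; its first-order frame correspondent is \forall x \forall y (Rxy \to Ryy).
F1: fails — R21 but not R11.
F2: ✓.
F3: fails — Rtv but not Rvv.
F4: fails — Rnm but not Rmm.
Valid on: F2.

F2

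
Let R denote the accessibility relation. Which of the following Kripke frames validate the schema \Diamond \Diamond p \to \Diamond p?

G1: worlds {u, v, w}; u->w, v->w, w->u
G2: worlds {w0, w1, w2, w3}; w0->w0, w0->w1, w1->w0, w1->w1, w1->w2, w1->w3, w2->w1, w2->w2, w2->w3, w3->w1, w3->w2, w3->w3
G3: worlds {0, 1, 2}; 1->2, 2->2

Frame correspondent (Sahlqvist): \forall x \forall y \forall z (Rxy \wedge Ryz \to Rxz) — i.e. transitivity.
G1: fails — Rwu and Ruw but not Rww.
G2: fails — Rw3w1 and Rw1w0 but not Rw3w0.
G3: ✓.

G3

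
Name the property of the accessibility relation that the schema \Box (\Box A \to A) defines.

shift-reflexivity

This schema is the T□ axiom.
It corresponds to shift-reflexivity: \forall x \forall y (Rxy \to Ryy).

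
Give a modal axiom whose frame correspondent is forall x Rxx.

This is reflexivity; the standard corresponding axiom is T: □ψ → ψ.

□ψ → ψ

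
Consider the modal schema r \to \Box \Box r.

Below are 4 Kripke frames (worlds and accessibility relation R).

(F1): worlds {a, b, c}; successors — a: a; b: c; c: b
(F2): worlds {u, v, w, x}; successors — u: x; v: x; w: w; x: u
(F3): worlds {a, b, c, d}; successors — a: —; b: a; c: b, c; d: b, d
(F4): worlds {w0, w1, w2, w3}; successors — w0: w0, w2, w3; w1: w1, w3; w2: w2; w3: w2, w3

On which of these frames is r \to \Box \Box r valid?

(F1)

This is the axiom for a generalized confluence (Geach) condition; its first-order frame correspondent is \forall x \forall z (x R^2 z \to \exists w (x = w \wedge z = w)).
(F1): satisfies the condition.
(F2): fails — vR²u but v ≠ u.
(F3): fails — cR²a but c ≠ a.
(F4): fails — w0R²w2 but w0 ≠ w2.
Valid on: (F1).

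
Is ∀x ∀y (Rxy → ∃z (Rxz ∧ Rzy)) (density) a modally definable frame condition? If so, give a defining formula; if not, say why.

Yes — defined by □□q → □q

The condition is density. A defining modal formula is □□q → □q.
Suppose □□q→□q is valid. Take Rxy and set V(q)={w : xR²w}. Then □□q at x, so □q at x, so q at y, i.e. ∃z(Rxz∧Rzy).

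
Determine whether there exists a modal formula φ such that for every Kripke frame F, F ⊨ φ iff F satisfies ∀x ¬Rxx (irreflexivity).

No

Modal frame validity is preserved under surjective bounded morphisms.
The 2-cycle (worlds a,b with a→b→a) is irreflexive, and the map sending every world to a single reflexive point • is a surjective bounded morphism (forth: every edge maps to (•,•); back: every world has a successor). So any modal formula valid on the 2-cycle is also valid on the reflexive point, which is not irreflexive.
So no modal formula (or set of formulas) defines exactly the irreflexive frames.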